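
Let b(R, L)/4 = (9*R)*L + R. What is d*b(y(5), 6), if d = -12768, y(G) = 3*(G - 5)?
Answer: 0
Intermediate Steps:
y(G) = -15 + 3*G (y(G) = 3*(-5 + G) = -15 + 3*G)
b(R, L) = 4*R + 36*L*R (b(R, L) = 4*((9*R)*L + R) = 4*(9*L*R + R) = 4*(R + 9*L*R) = 4*R + 36*L*R)
d*b(y(5), 6) = -51072*(-15 + 3*5)*(1 + 9*6) = -51072*(-15 + 15)*(1 + 54) = -51072*0*55 = -12768*0 = 0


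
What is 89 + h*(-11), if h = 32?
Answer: -263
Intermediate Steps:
89 + h*(-11) = 89 + 32*(-11) = 89 - 352 = -263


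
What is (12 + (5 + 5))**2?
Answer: 484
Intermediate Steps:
(12 + (5 + 5))**2 = (12 + 10)**2 = 22**2 = 484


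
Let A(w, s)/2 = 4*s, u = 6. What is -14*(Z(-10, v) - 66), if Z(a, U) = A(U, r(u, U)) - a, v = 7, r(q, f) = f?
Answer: 0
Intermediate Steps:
A(w, s) = 8*s (A(w, s) = 2*(4*s) = 8*s)
Z(a, U) = -a + 8*U (Z(a, U) = 8*U - a = -a + 8*U)
-14*(Z(-10, v) - 66) = -14*((-1*(-10) + 8*7) - 66) = -14*((10 + 56) - 66) = -14*(66 - 66) = -14*0 = 0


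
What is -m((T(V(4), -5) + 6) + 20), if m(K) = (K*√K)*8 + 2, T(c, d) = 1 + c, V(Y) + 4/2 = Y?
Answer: -2 - 232*√29 ≈ -1251.4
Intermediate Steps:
V(Y) = -2 + Y
m(K) = 2 + 8*K^(3/2) (m(K) = K^(3/2)*8 + 2 = 8*K^(3/2) + 2 = 2 + 8*K^(3/2))
-m((T(V(4), -5) + 6) + 20) = -(2 + 8*(((1 + (-2 + 4)) + 6) + 20)^(3/2)) = -(2 + 8*(((1 + 2) + 6) + 20)^(3/2)) = -(2 + 8*((3 + 6) + 20)^(3/2)) = -(2 + 8*(9 + 20)^(3/2)) = -(2 + 8*29^(3/2)) = -(2 + 8*(29*√29)) = -(2 + 232*√29) = -2 - 232*√29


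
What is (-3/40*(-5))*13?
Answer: 39/8 ≈ 4.8750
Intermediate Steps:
(-3/40*(-5))*13 = (-3*1/40*(-5))*13 = -3/40*(-5)*13 = (3/8)*13 = 39/8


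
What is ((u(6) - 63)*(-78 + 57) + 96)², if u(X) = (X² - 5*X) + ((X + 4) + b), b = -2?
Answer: 1265625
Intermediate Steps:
u(X) = 2 + X² - 4*X (u(X) = (X² - 5*X) + ((X + 4) - 2) = (X² - 5*X) + ((4 + X) - 2) = (X² - 5*X) + (2 + X) = 2 + X² - 4*X)
((u(6) - 63)*(-78 + 57) + 96)² = (((2 + 6² - 4*6) - 63)*(-78 + 57) + 96)² = (((2 + 36 - 24) - 63)*(-21) + 96)² = ((14 - 63)*(-21) + 96)² = (-49*(-21) + 96)² = (1029 + 96)² = 1125² = 1265625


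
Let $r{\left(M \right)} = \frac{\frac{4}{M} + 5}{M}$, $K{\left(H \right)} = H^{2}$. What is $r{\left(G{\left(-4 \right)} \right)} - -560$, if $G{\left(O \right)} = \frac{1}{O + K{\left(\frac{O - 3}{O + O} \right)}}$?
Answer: $\frac{599729}{1024} \approx 585.67$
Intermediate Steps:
$G{\left(O \right)} = \frac{1}{O + \frac{\left(-3 + O\right)^{2}}{4 O^{2}}}$ ($G{\left(O \right)} = \frac{1}{O + \left(\frac{O - 3}{O + O}\right)^{2}} = \frac{1}{O + \left(\frac{-3 + O}{2 O}\right)^{2}} = \frac{1}{O + \frac{\left(-3 + O\right)^{2}}{4 O^{2}}}$)
$r{\left(M \right)} = \frac{5 + \frac{4}{M}}{M}$
$r{\left(G{\left(-4 \right)} \right)} - -560 = \frac{4 + 5 \frac{4 \left(-4\right)^{2}}{\left(-3 - 4\right)^{2} + 4 \left(-4\right)^{3}}}{4096 \frac{1}{\left(\left(-3 - 4\right)^{2} + 4 \left(-4\right)^{3}\right)^{2}}} - -560 = \frac{4 + 5 \cdot 4 \cdot 16 \frac{1}{\left(-7\right)^{2} + 4 \left(-64\right)}}{4096 \frac{1}{\left(\left(-7\right)^{2} + 4 \left(-64\right)\right)^{2}}} + 560 = \frac{4 + 5 \cdot 4 \cdot 16 \frac{1}{49 - 256}}{4096 \frac{1}{\left(49 - 256\right)^{2}}} + 560 = \frac{4 + 5 \cdot 4 \cdot 16 \frac{1}{-207}}{\frac{4096}{42849}} + 560 = \frac{4 + 5 \cdot 4 \cdot 16 \left(- \frac{1}{207}\right)}{\frac{4096}{42849}} + 560 = \frac{4 + 5 \left(- \frac{64}{207}\right)}{\frac{4096}{42849}} + 560 = \frac{42849 \left(4 - \frac{320}{207}\right)}{4096} + 560 = \frac{42849}{4096} \cdot \frac{508}{207} + 560 = \frac{26289}{1024} + 560 = \frac{599729}{1024}$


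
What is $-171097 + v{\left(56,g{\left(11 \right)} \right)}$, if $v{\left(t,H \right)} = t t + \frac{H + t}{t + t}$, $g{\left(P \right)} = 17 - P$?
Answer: $- \frac{9405785}{56} \approx -1.6796 \cdot 10^{5}$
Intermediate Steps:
$v{\left(t,H \right)} = t^{2} + \frac{H + t}{2 t}$
$-171097 + v{\left(56,g{\left(11 \right)} \right)} = -171097 + \frac{\left(17 - 11\right) + 56 + 2 \cdot 56^{3}}{2 \cdot 56} = -171097 + \frac{1}{2} \cdot \frac{1}{56} \left(\left(17 - 11\right) + 56 + 2 \cdot 175616\right) = -171097 + \frac{1}{2} \cdot \frac{1}{56} \left(6 + 56 + 351232\right) = -171097 + \frac{1}{2} \cdot \frac{1}{56} \cdot 351294 = -171097 + \frac{175647}{56} = - \frac{9405785}{56}$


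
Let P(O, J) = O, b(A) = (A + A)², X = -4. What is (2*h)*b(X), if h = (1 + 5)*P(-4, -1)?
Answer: -3072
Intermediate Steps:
b(A) = 4*A² (b(A) = (2*A)² = 4*A²)
h = -24 (h = (1 + 5)*(-4) = 6*(-4) = -24)
(2*h)*b(X) = (2*(-24))*(4*(-4)²) = -192*16 = -48*64 = -3072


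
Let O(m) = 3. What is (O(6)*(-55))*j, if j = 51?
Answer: -8415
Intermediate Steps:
(O(6)*(-55))*j = (3*(-55))*51 = -165*51 = -8415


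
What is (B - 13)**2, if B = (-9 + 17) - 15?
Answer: 400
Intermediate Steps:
B = -7 (B = 8 - 15 = -7)
(B - 13)**2 = (-7 - 13)**2 = (-20)**2 = 400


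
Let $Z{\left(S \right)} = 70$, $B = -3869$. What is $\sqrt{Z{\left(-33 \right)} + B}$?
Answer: $i \sqrt{3799} \approx 61.636 i$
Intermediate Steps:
$\sqrt{Z{\left(-33 \right)} + B} = \sqrt{70 - 3869} = \sqrt{-3799} = i \sqrt{3799}$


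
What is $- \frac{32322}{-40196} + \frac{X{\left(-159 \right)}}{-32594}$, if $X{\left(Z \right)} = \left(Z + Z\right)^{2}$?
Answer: $- \frac{752819259}{327537106} \approx -2.2984$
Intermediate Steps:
$X{\left(Z \right)} = 4 Z^{2}$ ($X{\left(Z \right)} = \left(2 Z\right)^{2} = 4 Z^{2}$)
$- \frac{32322}{-40196} + \frac{X{\left(-159 \right)}}{-32594} = - \frac{32322}{-40196} + \frac{4 \left(-159\right)^{2}}{-32594} = \left(-32322\right) \left(- \frac{1}{40196}\right) + 4 \cdot 25281 \left(- \frac{1}{32594}\right) = \frac{16161}{20098} + 101124 \left(- \frac{1}{32594}\right) = \frac{16161}{20098} - \frac{50562}{16297} = - \frac{752819259}{327537106}$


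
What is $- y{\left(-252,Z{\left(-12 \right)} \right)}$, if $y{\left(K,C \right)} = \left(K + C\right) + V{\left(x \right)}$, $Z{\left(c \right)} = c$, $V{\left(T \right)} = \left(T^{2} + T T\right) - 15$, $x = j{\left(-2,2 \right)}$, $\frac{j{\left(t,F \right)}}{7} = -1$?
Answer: $181$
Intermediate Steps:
$j{\left(t,F \right)} = -7$ ($j{\left(t,F \right)} = 7 \left(-1\right) = -7$)
$x = -7$
$V{\left(T \right)} = -15 + 2 T^{2}$ ($V{\left(T \right)} = \left(T^{2} + T^{2}\right) - 15 = 2 T^{2} - 15 = -15 + 2 T^{2}$)
$y{\left(K,C \right)} = 83 + C + K$ ($y{\left(K,C \right)} = \left(K + C\right) - \left(15 - 2 \left(-7\right)^{2}\right) = \left(C + K\right) + \left(-15 + 2 \cdot 49\right) = \left(C + K\right) + \left(-15 + 98\right) = \left(C + K\right) + 83 = 83 + C + K$)
$- y{\left(-252,Z{\left(-12 \right)} \right)} = - (83 - 12 - 252) = \left(-1\right) \left(-181\right) = 181$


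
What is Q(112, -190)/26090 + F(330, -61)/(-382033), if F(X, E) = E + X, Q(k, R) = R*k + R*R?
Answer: 565471085/996724097 ≈ 0.56733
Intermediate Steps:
Q(k, R) = R**2 + R*k (Q(k, R) = R*k + R**2 = R**2 + R*k)
Q(112, -190)/26090 + F(330, -61)/(-382033) = -190*(-190 + 112)/26090 + (-61 + 330)/(-382033) = -190*(-78)*(1/26090) + 269*(-1/382033) = 14820*(1/26090) - 269/382033 = 1482/2609 - 269/382033 = 565471085/996724097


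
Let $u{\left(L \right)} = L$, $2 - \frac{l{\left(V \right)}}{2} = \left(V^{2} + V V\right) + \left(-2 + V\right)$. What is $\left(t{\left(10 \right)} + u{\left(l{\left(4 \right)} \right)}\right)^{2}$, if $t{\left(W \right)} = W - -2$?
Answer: $2704$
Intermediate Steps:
$t{\left(W \right)} = 2 + W$ ($t{\left(W \right)} = W + 2 = 2 + W$)
$l{\left(V \right)} = 8 - 4 V^{2} - 2 V$ ($l{\left(V \right)} = 4 - 2 \left(\left(V^{2} + V V\right) + \left(-2 + V\right)\right) = 4 - 2 \left(\left(V^{2} + V^{2}\right) + \left(-2 + V\right)\right) = 4 - 2 \left(2 V^{2} + \left(-2 + V\right)\right) = 4 - 2 \left(-2 + V + 2 V^{2}\right) = 4 - \left(-4 + 2 V + 4 V^{2}\right) = 8 - 4 V^{2} - 2 V$)
$\left(t{\left(10 \right)} + u{\left(l{\left(4 \right)} \right)}\right)^{2} = \left(\left(2 + 10\right) - 64\right)^{2} = \left(12 - 64\right)^{2} = \left(-52\right)^{2} = 2704$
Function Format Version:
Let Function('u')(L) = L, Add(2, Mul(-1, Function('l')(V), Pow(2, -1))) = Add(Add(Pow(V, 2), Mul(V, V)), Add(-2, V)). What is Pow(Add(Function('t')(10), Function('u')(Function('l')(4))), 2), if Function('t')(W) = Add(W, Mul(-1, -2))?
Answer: 2704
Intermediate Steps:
Function('t')(W) = Add(2, W) (Function('t')(W) = Add(W, 2) = Add(2, W))
Function('l')(V) = Add(8, Mul(-4, Pow(V, 2)), Mul(-2, V)) (Function('l')(V) = Add(4, Mul(-2, Add(Add(Pow(V, 2), Mul(V, V)), Add(-2, V)))) = Add(4, Mul(-2, Add(Add(Pow(V, 2), Pow(V, 2)), Add(-2, V)))) = Add(4, Mul(-2, Add(Mul(2, Pow(V, 2)), Add(-2, V)))) = Add(4, Mul(-2, Add(-2, V, Mul(2, Pow(V, 2))))) = Add(4, Add(4, Mul(-4, Pow(V, 2)), Mul(-2, V))) = Add(8, Mul(-4, Pow(V, 2)), Mul(-2, V)))
Pow(Add(Function('t')(10), Function('u')(Function('l')(4))), 2) = Pow(Add(Add(2, 10), Add(8, Mul(-4, Pow(4, 2)), Mul(-2, 4))), 2) = Pow(Add(12, Add(8, Mul(-4, 16), -8)), 2) = Pow(Add(12, Add(8, -64, -8)), 2) = Pow(Add(12, -64), 2) = Pow(-52, 2) = 2704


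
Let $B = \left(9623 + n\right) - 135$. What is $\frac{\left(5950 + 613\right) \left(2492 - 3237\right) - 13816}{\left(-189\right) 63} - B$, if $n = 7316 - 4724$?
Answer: $- \frac{46311103}{3969} \approx -11668.0$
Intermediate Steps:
$n = 2592$
$B = 12080$ ($B = \left(9623 + 2592\right) - 135 = 12215 - 135 = 12080$)
$\frac{\left(5950 + 613\right) \left(2492 - 3237\right) - 13816}{\left(-189\right) 63} - B = \frac{\left(5950 + 613\right) \left(2492 - 3237\right) - 13816}{\left(-189\right) 63} - 12080 = \frac{6563 \left(-745\right) - 13816}{-11907} - 12080 = \left(-4889435 - 13816\right) \left(- \frac{1}{11907}\right) - 12080 = \left(-4903251\right) \left(- \frac{1}{11907}\right) - 12080 = \frac{1634417}{3969} - 12080 = - \frac{46311103}{3969}$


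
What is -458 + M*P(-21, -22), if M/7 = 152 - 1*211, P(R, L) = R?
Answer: 8215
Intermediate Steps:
M = -413 (M = 7*(152 - 1*211) = 7*(152 - 211) = 7*(-59) = -413)
-458 + M*P(-21, -22) = -458 - 413*(-21) = -458 + 8673 = 8215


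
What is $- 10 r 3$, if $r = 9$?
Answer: $-270$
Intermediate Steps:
$- 10 r 3 = \left(-10\right) 9 \cdot 3 = \left(-90\right) 3 = -270$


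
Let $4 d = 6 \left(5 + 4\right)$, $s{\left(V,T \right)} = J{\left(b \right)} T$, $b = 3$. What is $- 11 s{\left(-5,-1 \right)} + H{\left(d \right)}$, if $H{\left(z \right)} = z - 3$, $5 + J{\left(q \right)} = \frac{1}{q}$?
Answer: $- \frac{245}{6} \approx -40.833$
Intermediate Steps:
$J{\left(q \right)} = -5 + \frac{1}{q}$
$s{\left(V,T \right)} = - \frac{14 T}{3}$ ($s{\left(V,T \right)} = \left(-5 + \frac{1}{3}\right) T = - \frac{14 T}{3}$)
$d = \frac{27}{2}$ ($d = \frac{6 \left(5 + 4\right)}{4} = \frac{6 \cdot 9}{4} = \frac{1}{4} \cdot 54 = \frac{27}{2} \approx 13.5$)
$H{\left(z \right)} = -3 + z$
$- 11 s{\left(-5,-1 \right)} + H{\left(d \right)} = - 11 \left(\left(- \frac{14}{3}\right) \left(-1\right)\right) + \left(-3 + \frac{27}{2}\right) = \left(-11\right) \frac{14}{3} + \frac{21}{2} = - \frac{154}{3} + \frac{21}{2} = - \frac{245}{6}$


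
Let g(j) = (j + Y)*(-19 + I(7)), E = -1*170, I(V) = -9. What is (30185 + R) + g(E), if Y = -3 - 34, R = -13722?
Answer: 22259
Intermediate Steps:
E = -170
Y = -37
g(j) = 1036 - 28*j (g(j) = (j - 37)*(-19 - 9) = (-37 + j)*(-28) = 1036 - 28*j)
(30185 + R) + g(E) = (30185 - 13722) + (1036 - 28*(-170)) = 16463 + (1036 + 4760) = 16463 + 5796 = 22259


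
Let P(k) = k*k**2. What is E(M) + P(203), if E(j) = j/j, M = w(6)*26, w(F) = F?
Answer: 8365428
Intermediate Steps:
M = 156 (M = 6*26 = 156)
E(j) = 1
P(k) = k**3
E(M) + P(203) = 1 + 203**3 = 1 + 8365427 = 8365428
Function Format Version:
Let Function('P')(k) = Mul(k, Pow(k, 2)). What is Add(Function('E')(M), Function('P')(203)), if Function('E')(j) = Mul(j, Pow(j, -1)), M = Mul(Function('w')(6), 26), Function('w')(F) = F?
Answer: 8365428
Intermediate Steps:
M = 156 (M = Mul(6, 26) = 156)
Function('E')(j) = 1
Function('P')(k) = Pow(k, 3)
Add(Function('E')(M), Function('P')(203)) = Add(1, Pow(203, 3)) = Add(1, 8365427) = 8365428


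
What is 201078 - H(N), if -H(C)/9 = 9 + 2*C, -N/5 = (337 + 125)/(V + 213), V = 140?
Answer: 70967547/353 ≈ 2.0104e+5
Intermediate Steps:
N = -2310/353 (N = -5*(337 + 125)/(140 + 213) = -2310/353 ≈ -6.5439)
H(C) = -81 - 18*C (H(C) = -9*(9 + 2*C) = -81 - 18*C)
201078 - H(N) = 201078 - (-81 - 18*(-2310/353)) = 201078 - (-81 + 41580/353) = 201078 - 1*12987/353 = 201078 - 12987/353 = 70967547/353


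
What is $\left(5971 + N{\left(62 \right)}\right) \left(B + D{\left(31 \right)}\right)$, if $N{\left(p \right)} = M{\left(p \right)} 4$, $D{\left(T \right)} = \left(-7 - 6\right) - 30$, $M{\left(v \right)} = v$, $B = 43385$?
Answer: $269543898$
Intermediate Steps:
$D{\left(T \right)} = -43$ ($D{\left(T \right)} = -13 - 30 = -43$)
$N{\left(p \right)} = 4 p$ ($N{\left(p \right)} = p 4 = 4 p$)
$\left(5971 + N{\left(62 \right)}\right) \left(B + D{\left(31 \right)}\right) = \left(5971 + 4 \cdot 62\right) \left(43385 - 43\right) = \left(5971 + 248\right) 43342 = 6219 \cdot 43342 = 269543898$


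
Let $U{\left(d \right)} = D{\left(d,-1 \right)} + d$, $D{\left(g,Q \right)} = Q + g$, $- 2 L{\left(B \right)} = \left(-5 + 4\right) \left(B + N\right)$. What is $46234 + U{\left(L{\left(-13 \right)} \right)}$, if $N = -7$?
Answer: $46213$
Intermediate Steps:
$L{\left(B \right)} = - \frac{7}{2} + \frac{B}{2}$ ($L{\left(B \right)} = - \frac{\left(-5 + 4\right) \left(B - 7\right)}{2} = - \frac{\left(-1\right) \left(-7 + B\right)}{2} = - \frac{7 - B}{2} = - \frac{7}{2} + \frac{B}{2}$)
$U{\left(d \right)} = -1 + 2 d$ ($U{\left(d \right)} = \left(-1 + d\right) + d = -1 + 2 d$)
$46234 + U{\left(L{\left(-13 \right)} \right)} = 46234 + \left(-1 + 2 \left(- \frac{7}{2} + \frac{1}{2} \left(-13\right)\right)\right) = 46234 + \left(-1 + 2 \left(- \frac{7}{2} - \frac{13}{2}\right)\right) = 46234 + \left(-1 + 2 \left(-10\right)\right) = 46234 - 21 = 46213$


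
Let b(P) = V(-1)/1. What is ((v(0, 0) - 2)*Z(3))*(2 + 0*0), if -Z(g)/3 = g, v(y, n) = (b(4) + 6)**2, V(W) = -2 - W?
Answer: -414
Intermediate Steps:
b(P) = -1 (b(P) = (-2 - 1*(-1))/1 = (-2 + 1)*1 = -1*1 = -1)
v(y, n) = 25 (v(y, n) = (-1 + 6)**2 = 5**2 = 25)
Z(g) = -3*g
((v(0, 0) - 2)*Z(3))*(2 + 0*0) = ((25 - 2)*(-3*3))*(2 + 0*0) = (23*(-9))*(2 + 0) = -207*2 = -414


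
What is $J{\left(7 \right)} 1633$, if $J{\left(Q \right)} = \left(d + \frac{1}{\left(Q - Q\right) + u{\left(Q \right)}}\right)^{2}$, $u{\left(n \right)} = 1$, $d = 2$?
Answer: $14697$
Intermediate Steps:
$J{\left(Q \right)} = 9$ ($J{\left(Q \right)} = \left(2 + \frac{1}{\left(Q - Q\right) + 1}\right)^{2} = \left(2 + \frac{1}{0 + 1}\right)^{2} = \left(2 + 1^{-1}\right)^{2} = \left(2 + 1\right)^{2} = 3^{2} = 9$)
$J{\left(7 \right)} 1633 = 9 \cdot 1633 = 14697$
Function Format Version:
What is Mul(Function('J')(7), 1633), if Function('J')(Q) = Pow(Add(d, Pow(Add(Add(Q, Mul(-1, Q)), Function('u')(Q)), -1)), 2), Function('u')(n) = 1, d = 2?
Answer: 14697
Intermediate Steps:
Function('J')(Q) = 9 (Function('J')(Q) = Pow(Add(2, Pow(Add(Add(Q, Mul(-1, Q)), 1), -1)), 2) = Pow(Add(2, Pow(Add(0, 1), -1)), 2) = Pow(Add(2, Pow(1, -1)), 2) = Pow(Add(2, 1), 2) = Pow(3, 2) = 9)
Mul(Function('J')(7), 1633) = Mul(9, 1633) = 14697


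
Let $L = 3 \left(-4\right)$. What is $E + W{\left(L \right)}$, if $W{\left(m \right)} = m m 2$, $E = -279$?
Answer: $9$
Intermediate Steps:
$L = -12$
$W{\left(m \right)} = 2 m^{2}$ ($W{\left(m \right)} = m^{2} \cdot 2 = 2 m^{2}$)
$E + W{\left(L \right)} = -279 + 2 \left(-12\right)^{2} = -279 + 2 \cdot 144 = -279 + 288 = 9$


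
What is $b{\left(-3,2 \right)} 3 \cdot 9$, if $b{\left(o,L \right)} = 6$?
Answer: $162$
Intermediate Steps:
$b{\left(-3,2 \right)} 3 \cdot 9 = 6 \cdot 3 \cdot 9 = 18 \cdot 9 = 162$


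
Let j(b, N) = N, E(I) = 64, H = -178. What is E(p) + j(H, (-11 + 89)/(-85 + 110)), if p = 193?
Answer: 1678/25 ≈ 67.120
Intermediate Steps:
E(p) + j(H, (-11 + 89)/(-85 + 110)) = 64 + (-11 + 89)/(-85 + 110) = 64 + 78/25 = 1678/25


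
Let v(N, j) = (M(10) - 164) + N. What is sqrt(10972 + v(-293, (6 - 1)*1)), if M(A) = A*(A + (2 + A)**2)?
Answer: sqrt(12055) ≈ 109.80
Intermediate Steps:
v(N, j) = 1376 + N (v(N, j) = (10*(10 + (2 + 10)**2) - 164) + N = (10*(10 + 12**2) - 164) + N = (10*(10 + 144) - 164) + N = (10*154 - 164) + N = (1540 - 164) + N = 1376 + N)
sqrt(10972 + v(-293, (6 - 1)*1)) = sqrt(10972 + (1376 - 293)) = sqrt(10972 + 1083) = sqrt(12055)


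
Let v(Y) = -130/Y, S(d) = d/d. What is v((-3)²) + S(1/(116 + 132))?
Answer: -121/9 ≈ -13.444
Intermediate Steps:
S(d) = 1
v((-3)²) + S(1/(116 + 132)) = -130/((-3)²) + 1 = -130/9 + 1 = -121/9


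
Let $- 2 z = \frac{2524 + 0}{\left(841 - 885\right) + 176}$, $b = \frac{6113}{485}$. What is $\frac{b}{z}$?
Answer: $- \frac{403458}{306035} \approx -1.3183$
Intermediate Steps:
$b = \frac{6113}{485}$ ($b = 6113 \cdot \frac{1}{485} = \frac{6113}{485} \approx 12.604$)
$z = - \frac{631}{66}$ ($z = - \frac{\left(2524 + 0\right) \frac{1}{\left(841 - 885\right) + 176}}{2} = - \frac{2524 \frac{1}{-44 + 176}}{2} = - \frac{2524 \cdot \frac{1}{132}}{2} = \left(- \frac{1}{2}\right) \frac{631}{33} = - \frac{631}{66} \approx -9.5606$)
$\frac{b}{z} = \frac{6113}{485 \left(- \frac{631}{66}\right)} = \frac{6113}{485} \left(- \frac{66}{631}\right) = - \frac{403458}{306035}$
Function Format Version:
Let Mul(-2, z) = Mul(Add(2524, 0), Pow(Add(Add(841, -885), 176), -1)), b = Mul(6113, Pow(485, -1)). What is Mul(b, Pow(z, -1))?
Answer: Rational(-403458, 306035) ≈ -1.3183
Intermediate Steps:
b = Rational(6113, 485) (b = Mul(6113, Rational(1, 485)) = Rational(6113, 485) ≈ 12.604)
z = Rational(-631, 66) (z = Mul(Rational(-1, 2), Mul(Add(2524, 0), Pow(Add(Add(841, -885), 176), -1))) = Mul(Rational(-1, 2), Mul(2524, Pow(Add(-44, 176), -1))) = Mul(Rational(-1, 2), Mul(2524, Pow(132, -1))) = Mul(Rational(-1, 2), Mul(2524, Rational(1, 132))) = Mul(Rational(-1, 2), Rational(631, 33)) = Rational(-631, 66) ≈ -9.5606)
Mul(b, Pow(z, -1)) = Mul(Rational(6113, 485), Pow(Rational(-631, 66), -1)) = Mul(Rational(6113, 485), Rational(-66, 631)) = Rational(-403458, 306035)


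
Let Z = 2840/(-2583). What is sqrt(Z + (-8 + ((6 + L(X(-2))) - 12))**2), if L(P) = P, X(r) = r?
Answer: 2*sqrt(47240774)/861 ≈ 15.966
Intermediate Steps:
Z = -2840/2583 (Z = 2840*(-1/2583) = -2840/2583 ≈ -1.0995)
sqrt(Z + (-8 + ((6 + L(X(-2))) - 12))**2) = sqrt(-2840/2583 + (-8 + ((6 - 2) - 12))**2) = sqrt(-2840/2583 + (-8 + (4 - 12))**2) = sqrt(-2840/2583 + (-8 - 8)**2) = sqrt(-2840/2583 + (-16)**2) = sqrt(-2840/2583 + 256) = sqrt(658408/2583) = 2*sqrt(47240774)/861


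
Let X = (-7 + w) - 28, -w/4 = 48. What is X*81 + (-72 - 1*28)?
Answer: -18487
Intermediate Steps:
w = -192 (w = -4*48 = -192)
X = -227 (X = (-7 - 192) - 28 = -199 - 28 = -227)
X*81 + (-72 - 1*28) = -227*81 + (-72 - 1*28) = -18387 + (-72 - 28) = -18387 - 100 = -18487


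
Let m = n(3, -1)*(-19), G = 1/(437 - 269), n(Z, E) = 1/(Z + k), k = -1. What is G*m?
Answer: -19/336 ≈ -0.056548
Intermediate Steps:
n(Z, E) = 1/(-1 + Z) (n(Z, E) = 1/(Z - 1) = 1/(-1 + Z))
G = 1/168 ≈ 0.0059524
m = -19/2 (m = -19/(-1 + 3) = -19/2 ≈ -9.5000)
G*m = (1/168)*(-19/2) = -19/336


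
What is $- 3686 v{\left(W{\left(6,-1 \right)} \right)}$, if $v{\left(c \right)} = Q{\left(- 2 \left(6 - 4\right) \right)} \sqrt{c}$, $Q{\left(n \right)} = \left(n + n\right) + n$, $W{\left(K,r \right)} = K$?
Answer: $44232 \sqrt{6} \approx 1.0835 \cdot 10^{5}$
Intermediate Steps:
$Q{\left(n \right)} = 3 n$ ($Q{\left(n \right)} = 2 n + n = 3 n$)
$v{\left(c \right)} = - 12 \sqrt{c}$ ($v{\left(c \right)} = 3 \left(- 2 \left(6 - 4\right)\right) \sqrt{c} = 3 \left(\left(-2\right) 2\right) \sqrt{c} = 3 \left(-4\right) \sqrt{c} = - 12 \sqrt{c}$)
$- 3686 v{\left(W{\left(6,-1 \right)} \right)} = - 3686 \left(- 12 \sqrt{6}\right) = 44232 \sqrt{6}$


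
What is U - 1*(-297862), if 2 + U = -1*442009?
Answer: -144149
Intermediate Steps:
U = -442011 (U = -2 - 1*442009 = -2 - 442009 = -442011)
U - 1*(-297862) = -442011 - 1*(-297862) = -442011 + 297862 = -144149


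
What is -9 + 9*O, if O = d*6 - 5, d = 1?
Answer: 0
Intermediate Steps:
O = 1 (O = 1*6 - 5 = 6 - 5 = 1)
-9 + 9*O = -9 + 9*1 = -9 + 9 = 0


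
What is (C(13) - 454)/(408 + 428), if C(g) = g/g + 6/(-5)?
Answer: -2271/4180 ≈ -0.54330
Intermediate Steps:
C(g) = -⅕ (C(g) = 1 + 6*(-⅕) = 1 - 6/5 = -⅕)
(C(13) - 454)/(408 + 428) = (-⅕ - 454)/(408 + 428) = -2271/5/836 = -2271/5*1/836 = -2271/4180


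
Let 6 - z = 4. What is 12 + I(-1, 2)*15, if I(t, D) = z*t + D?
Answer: 12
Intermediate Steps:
z = 2 (z = 6 - 1*4 = 6 - 4 = 2)
I(t, D) = D + 2*t (I(t, D) = 2*t + D = D + 2*t)
12 + I(-1, 2)*15 = 12 + (2 + 2*(-1))*15 = 12 + (2 - 2)*15 = 12 + 0*15 = 12 + 0 = 12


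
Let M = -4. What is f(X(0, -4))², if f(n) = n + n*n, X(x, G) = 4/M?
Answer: 0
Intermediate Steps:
X(x, G) = -1 (X(x, G) = 4/(-4) = 4*(-¼) = -1)
f(n) = n + n²
f(X(0, -4))² = (-(1 - 1))² = (-1*0)² = 0² = 0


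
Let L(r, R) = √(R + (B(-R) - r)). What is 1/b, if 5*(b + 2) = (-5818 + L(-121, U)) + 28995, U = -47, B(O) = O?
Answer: 5/23178 ≈ 0.00021572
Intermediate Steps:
L(r, R) = √(-r) (L(r, R) = √(R + (-R - r)) = √(-r))
b = 23178/5 (b = -2 + ((-5818 + √(-1*(-121))) + 28995)/5 = -2 + ((-5818 + √121) + 28995)/5 = -2 + ((-5818 + 11) + 28995)/5 = -2 + (-5807 + 28995)/5 = -2 + (⅕)*23188 = -2 + 23188/5 = 23178/5 ≈ 4635.6)
1/b = 1/(23178/5) = 5/23178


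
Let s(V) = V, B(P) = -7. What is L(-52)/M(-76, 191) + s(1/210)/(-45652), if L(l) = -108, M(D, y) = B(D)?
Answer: 147912479/9586920 ≈ 15.429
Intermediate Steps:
M(D, y) = -7
L(-52)/M(-76, 191) + s(1/210)/(-45652) = -108/(-7) + 1/(210*(-45652)) = -108*(-⅐) + (1/210)*(-1/45652) = 108/7 - 1/9586920 = 147912479/9586920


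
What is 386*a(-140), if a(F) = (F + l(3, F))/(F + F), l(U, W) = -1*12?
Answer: 7334/35 ≈ 209.54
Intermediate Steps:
l(U, W) = -12
a(F) = (-12 + F)/(2*F) (a(F) = (F - 12)/(F + F) = (-12 + F)/((2*F)) = (-12 + F)*(1/(2*F)) = (-12 + F)/(2*F))
386*a(-140) = 386*((½)*(-12 - 140)/(-140)) = 386*((½)*(-1/140)*(-152)) = 386*(19/35) = 7334/35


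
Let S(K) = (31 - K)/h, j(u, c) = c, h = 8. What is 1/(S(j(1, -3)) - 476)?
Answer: -4/1887 ≈ -0.0021198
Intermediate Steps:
S(K) = 31/8 - K/8 (S(K) = (31 - K)/8 = (31 - K)*(⅛) = 31/8 - K/8)
1/(S(j(1, -3)) - 476) = 1/((31/8 - ⅛*(-3)) - 476) = 1/((31/8 + 3/8) - 476) = 1/(17/4 - 476) = 1/(-1887/4) = -4/1887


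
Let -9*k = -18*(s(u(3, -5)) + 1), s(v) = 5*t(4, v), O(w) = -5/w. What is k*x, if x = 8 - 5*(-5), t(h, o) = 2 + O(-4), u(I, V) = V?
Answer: 2277/2 ≈ 1138.5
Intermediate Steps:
t(h, o) = 13/4 (t(h, o) = 2 - 5/(-4) = 2 - 5*(-¼) = 2 + 5/4 = 13/4)
x = 33 (x = 8 + 25 = 33)
s(v) = 65/4 (s(v) = 5*(13/4) = 65/4)
k = 69/2 (k = -(-2)*(65/4 + 1) = -(-2)*69/4 = -⅑*(-621/2) = 69/2 ≈ 34.500)
k*x = (69/2)*33 = 2277/2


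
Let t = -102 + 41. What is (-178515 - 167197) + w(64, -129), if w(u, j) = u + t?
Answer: -345709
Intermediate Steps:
t = -61
w(u, j) = -61 + u (w(u, j) = u - 61 = -61 + u)
(-178515 - 167197) + w(64, -129) = (-178515 - 167197) + (-61 + 64) = -345712 + 3 = -345709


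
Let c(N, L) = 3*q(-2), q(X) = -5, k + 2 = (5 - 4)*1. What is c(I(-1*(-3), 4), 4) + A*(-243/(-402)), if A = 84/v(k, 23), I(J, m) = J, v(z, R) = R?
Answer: -19713/1541 ≈ -12.792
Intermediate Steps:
k = -1 (k = -2 + (5 - 4)*1 = -2 + 1*1 = -2 + 1 = -1)
A = 84/23 ≈ 3.6522
c(N, L) = -15 (c(N, L) = 3*(-5) = -15)
c(I(-1*(-3), 4), 4) + A*(-243/(-402)) = -15 + 84*(-243/(-402))/23 = -15 + 84*(-243*(-1/402))/23 = -15 + (84/23)*(81/134) = -15 + 3402/1541 = -19713/1541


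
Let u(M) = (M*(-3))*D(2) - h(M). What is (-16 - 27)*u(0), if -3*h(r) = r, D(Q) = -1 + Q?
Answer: 0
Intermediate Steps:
h(r) = -r/3
u(M) = -8*M/3 (u(M) = (M*(-3))*(-1 + 2) - (-1)*M/3 = -3*M*1 + M/3 = -3*M + M/3 = -8*M/3)
(-16 - 27)*u(0) = (-16 - 27)*(-8/3*0) = -43*0 = 0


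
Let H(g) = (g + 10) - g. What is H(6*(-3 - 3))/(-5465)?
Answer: -2/1093 ≈ -0.0018298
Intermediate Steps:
H(g) = 10 (H(g) = (10 + g) - g = 10)
H(6*(-3 - 3))/(-5465) = 10/(-5465) = 10*(-1/5465) = -2/1093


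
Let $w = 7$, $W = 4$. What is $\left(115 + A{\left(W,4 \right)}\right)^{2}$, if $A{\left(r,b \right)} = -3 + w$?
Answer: $14161$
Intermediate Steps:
$A{\left(r,b \right)} = 4$ ($A{\left(r,b \right)} = -3 + 7 = 4$)
$\left(115 + A{\left(W,4 \right)}\right)^{2} = \left(115 + 4\right)^{2} = 119^{2} = 14161$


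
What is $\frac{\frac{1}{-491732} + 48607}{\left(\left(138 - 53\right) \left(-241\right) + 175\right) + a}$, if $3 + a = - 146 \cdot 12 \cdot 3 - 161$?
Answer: $- \frac{23901617323}{12652264360} \approx -1.8891$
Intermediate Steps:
$a = -5420$ ($a = -3 - \left(161 + 146 \cdot 12 \cdot 3\right) = -3 - 5417 = -5420$)
$\frac{\frac{1}{-491732} + 48607}{\left(\left(138 - 53\right) \left(-241\right) + 175\right) + a} = \frac{\frac{1}{-491732} + 48607}{\left(\left(138 - 53\right) \left(-241\right) + 175\right) - 5420} = \frac{- \frac{1}{491732} + 48607}{\left(\left(138 - 53\right) \left(-241\right) + 175\right) - 5420} = \frac{23901617323}{491732 \left(\left(85 \left(-241\right) + 175\right) - 5420\right)} = \frac{23901617323}{491732 \left(\left(-20485 + 175\right) - 5420\right)} = \frac{23901617323}{491732 \left(-20310 - 5420\right)} = \frac{23901617323}{491732 \left(-25730\right)} = \frac{23901617323}{491732} \left(- \frac{1}{25730}\right) = - \frac{23901617323}{12652264360}$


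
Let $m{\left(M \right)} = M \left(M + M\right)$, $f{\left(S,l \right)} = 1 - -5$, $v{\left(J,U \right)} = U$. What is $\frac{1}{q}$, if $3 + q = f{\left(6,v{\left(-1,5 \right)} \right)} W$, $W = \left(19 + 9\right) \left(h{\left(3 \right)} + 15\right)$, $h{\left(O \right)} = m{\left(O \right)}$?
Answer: $\frac{1}{5541} \approx 0.00018047$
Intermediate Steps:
$f{\left(S,l \right)} = 6$ ($f{\left(S,l \right)} = 1 + 5 = 6$)
$m{\left(M \right)} = 2 M^{2}$ ($m{\left(M \right)} = M 2 M = 2 M^{2}$)
$h{\left(O \right)} = 2 O^{2}$
$W = 924$ ($W = \left(19 + 9\right) \left(2 \cdot 3^{2} + 15\right) = 28 \left(2 \cdot 9 + 15\right) = 28 \left(18 + 15\right) = 28 \cdot 33 = 924$)
$q = 5541$ ($q = -3 + 6 \cdot 924 = -3 + 5544 = 5541$)
$\frac{1}{q} = \frac{1}{5541}$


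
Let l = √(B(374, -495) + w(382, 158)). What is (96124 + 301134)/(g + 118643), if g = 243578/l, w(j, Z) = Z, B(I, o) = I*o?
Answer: 1089759784090621/325469383223314 + 24190827281*I*√46243/325469383223314 ≈ 3.3483 + 0.015983*I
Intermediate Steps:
l = 2*I*√46243 (l = √(374*(-495) + 158) = √(-185130 + 158) = √(-184972) = 2*I*√46243 ≈ 430.08*I)
g = -121789*I*√46243/46243 (g = 243578/((2*I*√46243)) = 243578*(-I*√46243/92486) = -121789*I*√46243/46243 ≈ -566.35*I)
(96124 + 301134)/(g + 118643) = (96124 + 301134)/(-121789*I*√46243/46243 + 118643) = 397258/(118643 - 121789*I*√46243/46243)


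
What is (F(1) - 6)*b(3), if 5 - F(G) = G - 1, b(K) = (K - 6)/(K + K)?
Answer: 1/2 ≈ 0.50000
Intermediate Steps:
b(K) = (-6 + K)/(2*K) (b(K) = (-6 + K)/((2*K)) = (-6 + K)*(1/(2*K)) = (-6 + K)/(2*K))
F(G) = 6 - G (F(G) = 5 - (G - 1) = 5 - (-1 + G) = 5 + (1 - G) = 6 - G)
(F(1) - 6)*b(3) = ((6 - 1*1) - 6)*((1/2)*(-6 + 3)/3) = ((6 - 1) - 6)*((1/2)*(1/3)*(-3)) = (5 - 6)*(-1/2) = -1*(-1/2) = 1/2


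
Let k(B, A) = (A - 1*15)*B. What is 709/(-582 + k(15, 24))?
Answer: -709/447 ≈ -1.5861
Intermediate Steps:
k(B, A) = B*(-15 + A) (k(B, A) = (A - 15)*B = (-15 + A)*B = B*(-15 + A))
709/(-582 + k(15, 24)) = 709/(-582 + 15*(-15 + 24)) = 709/(-582 + 15*9) = 709/(-582 + 135) = 709/(-447) = 709*(-1/447) = -709/447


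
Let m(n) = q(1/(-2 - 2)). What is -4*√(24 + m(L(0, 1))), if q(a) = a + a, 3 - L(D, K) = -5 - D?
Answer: -2*√94 ≈ -19.391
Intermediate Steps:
L(D, K) = 8 + D (L(D, K) = 3 - (-5 - D) = 3 + (5 + D) = 8 + D)
q(a) = 2*a
m(n) = -½ (m(n) = 2/(-2 - 2) = 2/(-4) = 2*(-¼) = -½)
-4*√(24 + m(L(0, 1))) = -4*√(24 - ½) = -2*√94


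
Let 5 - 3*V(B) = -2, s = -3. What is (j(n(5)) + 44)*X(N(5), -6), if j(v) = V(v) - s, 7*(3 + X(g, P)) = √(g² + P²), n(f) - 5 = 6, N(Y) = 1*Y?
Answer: -148 + 148*√61/21 ≈ -92.956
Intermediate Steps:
V(B) = 7/3 (V(B) = 5/3 - ⅓*(-2) = 5/3 + ⅔ = 7/3)
N(Y) = Y
n(f) = 11 (n(f) = 5 + 6 = 11)
X(g, P) = -3 + √(P² + g²)/7 (X(g, P) = -3 + √(g² + P²)/7 = -3 + √(P² + g²)/7)
j(v) = 16/3 (j(v) = 7/3 - 1*(-3) = 7/3 + 3 = 16/3)
(j(n(5)) + 44)*X(N(5), -6) = (16/3 + 44)*(-3 + √((-6)² + 5²)/7) = 148*(-3 + √(36 + 25)/7)/3 = 148*(-3 + √61/7)/3 = -148 + 148*√61/21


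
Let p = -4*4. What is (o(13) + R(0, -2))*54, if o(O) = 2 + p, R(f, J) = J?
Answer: -864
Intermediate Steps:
p = -16
o(O) = -14 (o(O) = 2 - 16 = -14)
(o(13) + R(0, -2))*54 = (-14 - 2)*54 = -16*54 = -864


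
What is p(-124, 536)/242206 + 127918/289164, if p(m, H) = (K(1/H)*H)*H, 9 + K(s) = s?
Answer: -179135861471/17509313946 ≈ -10.231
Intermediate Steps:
K(s) = -9 + s
p(m, H) = H**2*(-9 + 1/H) (p(m, H) = ((-9 + 1/H)*H)*H = (H*(-9 + 1/H))*H = H**2*(-9 + 1/H))
p(-124, 536)/242206 + 127918/289164 = (536*(1 - 9*536))/242206 + 127918/289164 = (536*(1 - 4824))*(1/242206) + 127918*(1/289164) = (536*(-4823))*(1/242206) + 63959/144582 = -2585128*1/242206 + 63959/144582 = -1292564/121103 + 63959/144582 = -179135861471/17509313946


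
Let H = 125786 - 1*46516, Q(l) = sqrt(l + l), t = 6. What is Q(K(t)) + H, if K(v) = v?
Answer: 79270 + 2*sqrt(3) ≈ 79274.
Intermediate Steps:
Q(l) = sqrt(2)*sqrt(l) (Q(l) = sqrt(2*l) = sqrt(2)*sqrt(l))
H = 79270 (H = 125786 - 46516 = 79270)
Q(K(t)) + H = sqrt(2)*sqrt(6) + 79270 = 2*sqrt(3) + 79270 = 79270 + 2*sqrt(3)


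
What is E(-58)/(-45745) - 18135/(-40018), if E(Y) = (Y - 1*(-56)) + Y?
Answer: 166397331/366124682 ≈ 0.45448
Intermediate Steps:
E(Y) = 56 + 2*Y (E(Y) = (Y + 56) + Y = (56 + Y) + Y = 56 + 2*Y)
E(-58)/(-45745) - 18135/(-40018) = (56 + 2*(-58))/(-45745) - 18135/(-40018) = (56 - 116)*(-1/45745) - 18135*(-1/40018) = -60*(-1/45745) + 18135/40018 = 12/9149 + 18135/40018 = 166397331/366124682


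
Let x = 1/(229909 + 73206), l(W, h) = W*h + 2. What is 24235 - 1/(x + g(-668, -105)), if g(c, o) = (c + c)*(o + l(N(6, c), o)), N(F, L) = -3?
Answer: 2080620013503680/85851867679 ≈ 24235.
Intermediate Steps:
l(W, h) = 2 + W*h
x = 1/303115 ≈ 3.2991e-6
g(c, o) = 2*c*(2 - 2*o) (g(c, o) = (c + c)*(o + (2 - 3*o)) = (2*c)*(2 - 2*o) = 2*c*(2 - 2*o))
24235 - 1/(x + g(-668, -105)) = 24235 - 1/(1/303115 + 4*(-668)*(1 - 1*(-105))) = 24235 - 1/(1/303115 + 4*(-668)*(1 + 105)) = 24235 - 1/(1/303115 + 4*(-668)*106) = 24235 - 1/(1/303115 - 283232) = 24235 - 1/(-85851867679/303115) = 24235 - 1*(-303115/85851867679) = 24235 + 303115/85851867679 = 2080620013503680/85851867679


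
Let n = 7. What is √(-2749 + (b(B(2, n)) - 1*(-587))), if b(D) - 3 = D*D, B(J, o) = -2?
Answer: I*√2155 ≈ 46.422*I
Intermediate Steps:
b(D) = 3 + D² (b(D) = 3 + D*D = 3 + D²)
√(-2749 + (b(B(2, n)) - 1*(-587))) = √(-2749 + ((3 + (-2)²) - 1*(-587))) = √(-2749 + ((3 + 4) + 587)) = √(-2749 + (7 + 587)) = √(-2749 + 594) = √(-2155) = I*√2155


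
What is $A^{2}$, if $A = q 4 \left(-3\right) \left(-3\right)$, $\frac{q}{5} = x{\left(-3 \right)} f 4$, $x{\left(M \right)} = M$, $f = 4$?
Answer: $74649600$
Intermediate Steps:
$q = -240$ ($q = 5 \left(-3\right) 4 \cdot 4 = 5 \left(\left(-12\right) 4\right) = 5 \left(-48\right) = -240$)
$A = -8640$ ($A = - 240 \cdot 4 \left(-3\right) \left(-3\right) = \left(-240\right) \left(-12\right) \left(-3\right) = 2880 \left(-3\right) = -8640$)
$A^{2} = \left(-8640\right)^{2} = 74649600$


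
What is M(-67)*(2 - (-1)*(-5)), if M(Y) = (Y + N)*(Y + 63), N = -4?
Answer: -852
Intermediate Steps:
M(Y) = (-4 + Y)*(63 + Y) (M(Y) = (Y - 4)*(Y + 63) = (-4 + Y)*(63 + Y))
M(-67)*(2 - (-1)*(-5)) = (-252 + (-67)² + 59*(-67))*(2 - (-1)*(-5)) = (-252 + 4489 - 3953)*(2 - 1*5) = 284*(2 - 5) = 284*(-3) = -852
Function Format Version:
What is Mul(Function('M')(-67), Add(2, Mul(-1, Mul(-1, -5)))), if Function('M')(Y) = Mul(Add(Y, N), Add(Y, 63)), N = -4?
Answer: -852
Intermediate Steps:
Function('M')(Y) = Mul(Add(-4, Y), Add(63, Y)) (Function('M')(Y) = Mul(Add(Y, -4), Add(Y, 63)) = Mul(Add(-4, Y), Add(63, Y)))
Mul(Function('M')(-67), Add(2, Mul(-1, Mul(-1, -5)))) = Mul(Add(-252, Pow(-67, 2), Mul(59, -67)), Add(2, Mul(-1, Mul(-1, -5)))) = Mul(Add(-252, 4489, -3953), Add(2, Mul(-1, 5))) = Mul(284, Add(2, -5)) = Mul(284, -3) = -852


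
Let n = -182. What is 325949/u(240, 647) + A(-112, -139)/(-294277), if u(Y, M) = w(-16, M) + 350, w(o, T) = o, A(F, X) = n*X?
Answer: 95910844341/98288518 ≈ 975.81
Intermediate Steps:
A(F, X) = -182*X
u(Y, M) = 334 (u(Y, M) = -16 + 350 = 334)
325949/u(240, 647) + A(-112, -139)/(-294277) = 325949/334 - 182*(-139)/(-294277) = 325949*(1/334) + 25298*(-1/294277) = 325949/334 - 25298/294277 = 95910844341/98288518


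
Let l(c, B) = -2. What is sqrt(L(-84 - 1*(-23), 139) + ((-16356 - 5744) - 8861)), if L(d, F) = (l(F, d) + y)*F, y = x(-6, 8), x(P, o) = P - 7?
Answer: I*sqrt(33046) ≈ 181.79*I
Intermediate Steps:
x(P, o) = -7 + P
y = -13 (y = -7 - 6 = -13)
L(d, F) = -15*F (L(d, F) = (-2 - 13)*F = -15*F)
sqrt(L(-84 - 1*(-23), 139) + ((-16356 - 5744) - 8861)) = sqrt(-15*139 + ((-16356 - 5744) - 8861)) = sqrt(-2085 + (-22100 - 8861)) = sqrt(-2085 - 30961) = sqrt(-33046) = I*sqrt(33046)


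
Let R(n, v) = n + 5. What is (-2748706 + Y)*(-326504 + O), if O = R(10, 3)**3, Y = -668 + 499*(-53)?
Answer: 896948263909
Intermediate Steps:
R(n, v) = 5 + n
Y = -27115 (Y = -668 - 26447 = -27115)
O = 3375 (O = (5 + 10)**3 = 15**3 = 3375)
(-2748706 + Y)*(-326504 + O) = (-2748706 - 27115)*(-326504 + 3375) = -2775821*(-323129) = 896948263909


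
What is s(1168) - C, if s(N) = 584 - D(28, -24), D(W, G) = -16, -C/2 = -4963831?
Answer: -9927062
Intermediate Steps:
C = 9927662 (C = -2*(-4963831) = 9927662)
s(N) = 600 (s(N) = 584 - 1*(-16) = 584 + 16 = 600)
s(1168) - C = 600 - 1*9927662 = 600 - 9927662 = -9927062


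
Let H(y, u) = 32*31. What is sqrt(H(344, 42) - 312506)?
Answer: I*sqrt(311514) ≈ 558.13*I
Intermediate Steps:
H(y, u) = 992
sqrt(H(344, 42) - 312506) = sqrt(992 - 312506) = sqrt(-311514) = I*sqrt(311514)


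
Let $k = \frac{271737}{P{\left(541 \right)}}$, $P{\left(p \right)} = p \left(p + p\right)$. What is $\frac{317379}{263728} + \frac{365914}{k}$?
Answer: $\frac{56488553807733227}{71664655536} \approx 7.8823 \cdot 10^{5}$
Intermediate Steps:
$P{\left(p \right)} = 2 p^{2}$ ($P{\left(p \right)} = p 2 p = 2 p^{2}$)
$k = \frac{271737}{585362}$ ($k = \frac{271737}{2 \cdot 541^{2}} = \frac{271737}{2 \cdot 292681} = \frac{271737}{585362} \approx 0.46422$)
$\frac{317379}{263728} + \frac{365914}{k} = \frac{317379}{263728} + \frac{365914}{\frac{271737}{585362}} = 317379 \cdot \frac{1}{263728} + 365914 \cdot \frac{585362}{271737} = \frac{317379}{263728} + \frac{214192150868}{271737} = \frac{56488553807733227}{71664655536}$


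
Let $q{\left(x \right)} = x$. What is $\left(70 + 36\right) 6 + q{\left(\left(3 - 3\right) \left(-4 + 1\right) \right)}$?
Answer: $636$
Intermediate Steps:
$\left(70 + 36\right) 6 + q{\left(\left(3 - 3\right) \left(-4 + 1\right) \right)} = \left(70 + 36\right) 6 + \left(3 - 3\right) \left(-4 + 1\right) = 106 \cdot 6 + 0 \left(-3\right) = 636 + 0 = 636$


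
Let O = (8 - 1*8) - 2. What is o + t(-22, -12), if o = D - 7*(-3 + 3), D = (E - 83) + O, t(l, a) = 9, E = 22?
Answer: -54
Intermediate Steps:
O = -2 (O = (8 - 8) - 2 = 0 - 2 = -2)
D = -63 (D = (22 - 83) - 2 = -61 - 2 = -63)
o = -63 (o = -63 - 7*(-3 + 3) = -63 - 7*0 = -63 + 0 = -63)
o + t(-22, -12) = -63 + 9 = -54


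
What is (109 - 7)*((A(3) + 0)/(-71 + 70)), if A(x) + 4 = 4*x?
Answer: -816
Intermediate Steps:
A(x) = -4 + 4*x
(109 - 7)*((A(3) + 0)/(-71 + 70)) = (109 - 7)*(((-4 + 4*3) + 0)/(-71 + 70)) = 102*(((-4 + 12) + 0)/(-1)) = 102*((8 + 0)*(-1)) = 102*(8*(-1)) = 102*(-8) = -816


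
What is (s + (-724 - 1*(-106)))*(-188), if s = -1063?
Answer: 316028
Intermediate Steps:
(s + (-724 - 1*(-106)))*(-188) = (-1063 + (-724 - 1*(-106)))*(-188) = (-1063 + (-724 + 106))*(-188) = (-1063 - 618)*(-188) = -1681*(-188) = 316028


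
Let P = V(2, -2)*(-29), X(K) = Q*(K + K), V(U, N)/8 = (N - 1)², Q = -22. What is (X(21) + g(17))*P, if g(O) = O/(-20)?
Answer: 9655434/5 ≈ 1.9311e+6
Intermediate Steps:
V(U, N) = 8*(-1 + N)² (V(U, N) = 8*(N - 1)² = 8*(-1 + N)²)
X(K) = -44*K (X(K) = -22*(K + K) = -44*K)
g(O) = -O/20 (g(O) = O*(-1/20) = -O/20)
P = -2088 (P = (8*(-1 - 2)²)*(-29) = (8*(-3)²)*(-29) = (8*9)*(-29) = 72*(-29) = -2088)
(X(21) + g(17))*P = (-44*21 - 1/20*17)*(-2088) = (-924 - 17/20)*(-2088) = -18497/20*(-2088) = 9655434/5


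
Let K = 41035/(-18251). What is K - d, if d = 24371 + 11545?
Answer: -655543951/18251 ≈ -35918.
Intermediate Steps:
K = -41035/18251 (K = 41035*(-1/18251) = -41035/18251 ≈ -2.2484)
d = 35916
K - d = -41035/18251 - 1*35916 = -41035/18251 - 35916 = -655543951/18251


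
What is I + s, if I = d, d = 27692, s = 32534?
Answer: 60226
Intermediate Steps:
I = 27692
I + s = 27692 + 32534 = 60226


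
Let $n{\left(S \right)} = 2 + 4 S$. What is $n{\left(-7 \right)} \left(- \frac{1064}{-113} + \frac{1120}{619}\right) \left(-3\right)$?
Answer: $\frac{61243728}{69947} \approx 875.57$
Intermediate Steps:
$n{\left(-7 \right)} \left(- \frac{1064}{-113} + \frac{1120}{619}\right) \left(-3\right) = \left(2 + 4 \left(-7\right)\right) \left(- \frac{1064}{-113} + \frac{1120}{619}\right) \left(-3\right) = \left(2 - 28\right) \left(\left(-1064\right) \left(- \frac{1}{113}\right) + 1120 \cdot \frac{1}{619}\right) \left(-3\right) = - 26 \left(\frac{1064}{113} + \frac{1120}{619}\right) \left(-3\right) = - 26 \cdot \frac{785176}{69947} \left(-3\right) = \left(-26\right) \left(- \frac{2355528}{69947}\right) = \frac{61243728}{69947}$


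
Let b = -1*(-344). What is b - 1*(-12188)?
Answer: 12532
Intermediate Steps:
b = 344
b - 1*(-12188) = 344 - 1*(-12188) = 344 + 12188 = 12532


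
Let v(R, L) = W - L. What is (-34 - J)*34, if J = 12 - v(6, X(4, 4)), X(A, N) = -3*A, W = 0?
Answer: -1156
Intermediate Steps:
v(R, L) = -L (v(R, L) = 0 - L = -L)
J = 0 (J = 12 - (-1)*(-3*4) = 12 - (-1)*(-12) = 12 - 1*12 = 12 - 12 = 0)
(-34 - J)*34 = (-34 - 1*0)*34 = (-34 + 0)*34 = -34*34 = -1156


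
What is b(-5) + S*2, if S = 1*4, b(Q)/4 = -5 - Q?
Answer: 8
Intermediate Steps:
b(Q) = -20 - 4*Q (b(Q) = 4*(-5 - Q) = -20 - 4*Q)
S = 4
b(-5) + S*2 = (-20 - 4*(-5)) + 4*2 = (-20 + 20) + 8 = 0 + 8 = 8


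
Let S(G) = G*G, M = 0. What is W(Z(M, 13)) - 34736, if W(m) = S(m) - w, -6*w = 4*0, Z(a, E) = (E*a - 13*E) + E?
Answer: -10400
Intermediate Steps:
S(G) = G**2
Z(a, E) = -12*E + E*a (Z(a, E) = (-13*E + E*a) + E = -12*E + E*a)
w = 0 (w = -2*0/3 = -1/6*0 = 0)
W(m) = m**2 (W(m) = m**2 - 1*0 = m**2 + 0 = m**2)
W(Z(M, 13)) - 34736 = (13*(-12 + 0))**2 - 34736 = (13*(-12))**2 - 34736 = (-156)**2 - 34736 = 24336 - 34736 = -10400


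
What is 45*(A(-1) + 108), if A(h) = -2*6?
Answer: 4320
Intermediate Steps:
A(h) = -12
45*(A(-1) + 108) = 45*(-12 + 108) = 45*96 = 4320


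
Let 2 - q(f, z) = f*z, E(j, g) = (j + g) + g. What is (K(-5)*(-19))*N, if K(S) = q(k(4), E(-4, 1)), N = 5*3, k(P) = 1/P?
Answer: -1425/2 ≈ -712.50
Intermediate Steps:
E(j, g) = j + 2*g (E(j, g) = (g + j) + g = j + 2*g)
N = 15
q(f, z) = 2 - f*z
K(S) = 5/2 (K(S) = 2 - 1*(-4 + 2*1)/4 = 2 - 1*1/4*(-4 + 2) = 2 - 1*1/4*(-2) = 2 + 1/2 = 5/2)
(K(-5)*(-19))*N = ((5/2)*(-19))*15 = -95/2*15 = -1425/2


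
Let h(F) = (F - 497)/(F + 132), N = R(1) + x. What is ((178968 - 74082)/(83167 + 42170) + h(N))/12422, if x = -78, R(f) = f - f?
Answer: -22134977/28024851852 ≈ -0.00078983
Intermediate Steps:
R(f) = 0
N = -78 (N = 0 - 78 = -78)
h(F) = (-497 + F)/(132 + F)
((178968 - 74082)/(83167 + 42170) + h(N))/12422 = ((178968 - 74082)/(83167 + 42170) + (-497 - 78)/(132 - 78))/12422 = (104886/125337 - 575/54)*(1/12422) = (104886*(1/125337) + (1/54)*(-575))*(1/12422) = (34962/41779 - 575/54)*(1/12422) = -22134977/2256066*1/12422 = -22134977/28024851852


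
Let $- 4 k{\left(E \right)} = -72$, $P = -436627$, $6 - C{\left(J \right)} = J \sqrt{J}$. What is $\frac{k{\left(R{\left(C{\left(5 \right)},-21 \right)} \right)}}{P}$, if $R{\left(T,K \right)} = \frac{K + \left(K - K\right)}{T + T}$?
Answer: $- \frac{18}{436627} \approx -4.1225 \cdot 10^{-5}$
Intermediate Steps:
$C{\left(J \right)} = 6 - J^{\frac{3}{2}}$ ($C{\left(J \right)} = 6 - J \sqrt{J} = 6 - J^{\frac{3}{2}}$)
$R{\left(T,K \right)} = \frac{K}{2 T}$ ($R{\left(T,K \right)} = \frac{K + 0}{2 T} = K \frac{1}{2 T} = \frac{K}{2 T}$)
$k{\left(E \right)} = 18$ ($k{\left(E \right)} = \left(- \frac{1}{4}\right) \left(-72\right) = 18$)
$\frac{k{\left(R{\left(C{\left(5 \right)},-21 \right)} \right)}}{P} = \frac{18}{-436627} = 18 \left(- \frac{1}{436627}\right) = - \frac{18}{436627}$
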